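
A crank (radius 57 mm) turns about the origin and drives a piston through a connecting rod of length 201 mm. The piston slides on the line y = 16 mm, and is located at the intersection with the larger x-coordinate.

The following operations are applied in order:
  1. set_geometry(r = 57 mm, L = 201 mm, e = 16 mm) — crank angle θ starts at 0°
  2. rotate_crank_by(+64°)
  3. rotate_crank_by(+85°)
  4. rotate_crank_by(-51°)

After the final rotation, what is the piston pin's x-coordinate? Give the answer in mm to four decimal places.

188.9559

set_geometry: r = 57 mm, L = 201 mm, e = 16 mm; θ ← 0°
rotate_crank_by(+64°): θ ← 0° +64° = 64°
rotate_crank_by(+85°): θ ← 64° +85° = 149°
rotate_crank_by(-51°): θ ← 149° -51° = 98°
crank pin P = (r cos θ, r sin θ) = (-7.932867, 56.445280)
h = r sin θ − e = 56.445280 − 16 = 40.445280
x = r cos θ + √(L² − h²) = -7.932867 + √(40401.0 − 1635.8207) = -7.932867 + 196.888749 = 188.955882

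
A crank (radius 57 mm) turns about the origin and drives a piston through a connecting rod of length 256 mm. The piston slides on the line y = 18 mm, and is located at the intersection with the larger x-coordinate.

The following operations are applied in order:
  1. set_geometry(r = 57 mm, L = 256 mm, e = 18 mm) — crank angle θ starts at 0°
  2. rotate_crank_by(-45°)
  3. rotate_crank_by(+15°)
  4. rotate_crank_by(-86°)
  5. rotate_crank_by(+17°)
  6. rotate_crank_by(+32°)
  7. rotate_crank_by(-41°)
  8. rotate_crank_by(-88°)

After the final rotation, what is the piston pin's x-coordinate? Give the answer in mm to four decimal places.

set_geometry: r = 57 mm, L = 256 mm, e = 18 mm; θ ← 0°
rotate_crank_by(-45°): θ ← 0° -45° = -45°
rotate_crank_by(+15°): θ ← -45° +15° = -30°
rotate_crank_by(-86°): θ ← -30° -86° = -116°
rotate_crank_by(+17°): θ ← -116° +17° = -99°
rotate_crank_by(+32°): θ ← -99° +32° = -67°
rotate_crank_by(-41°): θ ← -67° -41° = -108°
rotate_crank_by(-88°): θ ← -108° -88° = -196°
crank pin P = (r cos θ, r sin θ) = (-54.791917, 15.711329)
h = r sin θ − e = 15.711329 − 18 = -2.288671
x = r cos θ + √(L² − h²) = -54.791917 + √(65536.0 − 5.2380) = -54.791917 + 255.989769 = 201.197853

201.1979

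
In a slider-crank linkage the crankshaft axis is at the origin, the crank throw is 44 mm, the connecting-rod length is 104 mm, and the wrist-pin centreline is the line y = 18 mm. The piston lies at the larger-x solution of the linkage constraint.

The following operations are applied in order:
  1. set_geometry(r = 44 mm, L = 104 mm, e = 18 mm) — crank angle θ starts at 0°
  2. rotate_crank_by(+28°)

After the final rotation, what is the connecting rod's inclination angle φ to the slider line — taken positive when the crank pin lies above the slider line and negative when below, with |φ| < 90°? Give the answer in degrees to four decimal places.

1.4638

set_geometry: r = 44 mm, L = 104 mm, e = 18 mm; θ ← 0°
rotate_crank_by(+28°): θ ← 0° +28° = 28°
crank pin P = (r cos θ, r sin θ) = (38.849694, 20.656749)
h = r sin θ − e = 20.656749 − 18 = 2.656749
sin φ = h / L = 2.656749 / 104 = 0.02554566
φ = arcsin(0.02554566) = 1.463818°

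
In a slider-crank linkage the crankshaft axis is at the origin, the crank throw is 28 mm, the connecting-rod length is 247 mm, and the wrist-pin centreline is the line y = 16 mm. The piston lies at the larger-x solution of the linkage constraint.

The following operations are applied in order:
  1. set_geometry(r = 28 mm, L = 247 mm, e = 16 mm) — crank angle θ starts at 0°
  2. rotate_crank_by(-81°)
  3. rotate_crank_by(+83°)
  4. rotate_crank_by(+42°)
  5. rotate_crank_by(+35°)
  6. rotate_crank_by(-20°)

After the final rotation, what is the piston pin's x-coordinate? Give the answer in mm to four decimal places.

set_geometry: r = 28 mm, L = 247 mm, e = 16 mm; θ ← 0°
rotate_crank_by(-81°): θ ← 0° -81° = -81°
rotate_crank_by(+83°): θ ← -81° +83° = 2°
rotate_crank_by(+42°): θ ← 2° +42° = 44°
rotate_crank_by(+35°): θ ← 44° +35° = 79°
rotate_crank_by(-20°): θ ← 79° -20° = 59°
crank pin P = (r cos θ, r sin θ) = (14.421066, 24.000684)
h = r sin θ − e = 24.000684 − 16 = 8.000684
x = r cos θ + √(L² − h²) = 14.421066 + √(61009.0 − 64.0110) = 14.421066 + 246.870389 = 261.291455

261.2915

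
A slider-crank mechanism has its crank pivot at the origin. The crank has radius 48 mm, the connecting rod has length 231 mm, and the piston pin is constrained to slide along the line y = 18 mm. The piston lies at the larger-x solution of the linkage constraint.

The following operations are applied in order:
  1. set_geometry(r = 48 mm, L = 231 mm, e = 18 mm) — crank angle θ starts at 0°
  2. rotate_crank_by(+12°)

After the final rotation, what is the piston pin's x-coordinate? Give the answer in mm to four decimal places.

277.8118

set_geometry: r = 48 mm, L = 231 mm, e = 18 mm; θ ← 0°
rotate_crank_by(+12°): θ ← 0° +12° = 12°
crank pin P = (r cos θ, r sin θ) = (46.951085, 9.979761)
h = r sin θ − e = 9.979761 − 18 = -8.020239
x = r cos θ + √(L² − h²) = 46.951085 + √(53361.0 − 64.3242) = 46.951085 + 230.860728 = 277.811813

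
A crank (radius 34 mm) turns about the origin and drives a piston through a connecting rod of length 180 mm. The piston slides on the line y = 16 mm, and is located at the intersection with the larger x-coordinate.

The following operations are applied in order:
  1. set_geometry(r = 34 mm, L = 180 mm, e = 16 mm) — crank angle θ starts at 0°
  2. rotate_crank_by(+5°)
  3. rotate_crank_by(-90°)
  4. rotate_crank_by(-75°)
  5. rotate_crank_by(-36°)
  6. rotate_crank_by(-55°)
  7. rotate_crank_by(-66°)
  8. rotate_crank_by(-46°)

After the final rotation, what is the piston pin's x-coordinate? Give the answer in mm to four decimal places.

213.0732

set_geometry: r = 34 mm, L = 180 mm, e = 16 mm; θ ← 0°
rotate_crank_by(+5°): θ ← 0° +5° = 5°
rotate_crank_by(-90°): θ ← 5° -90° = -85°
rotate_crank_by(-75°): θ ← -85° -75° = -160°
rotate_crank_by(-36°): θ ← -160° -36° = -196°
rotate_crank_by(-55°): θ ← -196° -55° = -251°
rotate_crank_by(-66°): θ ← -251° -66° = -317°
rotate_crank_by(-46°): θ ← -317° -46° = -363°
crank pin P = (r cos θ, r sin θ) = (33.953404, -1.779423)
h = r sin θ − e = -1.779423 − 16 = -17.779423
x = r cos θ + √(L² − h²) = 33.953404 + √(32400.0 − 316.1079) = 33.953404 + 179.119770 = 213.073175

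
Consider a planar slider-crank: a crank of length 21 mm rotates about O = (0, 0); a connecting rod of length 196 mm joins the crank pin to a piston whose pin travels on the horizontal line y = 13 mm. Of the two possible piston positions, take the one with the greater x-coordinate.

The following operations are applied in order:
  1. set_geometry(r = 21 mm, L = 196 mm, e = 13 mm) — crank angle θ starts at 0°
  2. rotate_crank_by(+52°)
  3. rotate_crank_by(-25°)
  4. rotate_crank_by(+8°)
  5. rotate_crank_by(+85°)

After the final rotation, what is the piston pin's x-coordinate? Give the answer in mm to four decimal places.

185.4314

set_geometry: r = 21 mm, L = 196 mm, e = 13 mm; θ ← 0°
rotate_crank_by(+52°): θ ← 0° +52° = 52°
rotate_crank_by(-25°): θ ← 52° -25° = 27°
rotate_crank_by(+8°): θ ← 27° +8° = 35°
rotate_crank_by(+85°): θ ← 35° +85° = 120°
crank pin P = (r cos θ, r sin θ) = (-10.500000, 18.186533)
h = r sin θ − e = 18.186533 − 13 = 5.186533
x = r cos θ + √(L² − h²) = -10.500000 + √(38416.0 − 26.9001) = -10.500000 + 195.931365 = 185.431365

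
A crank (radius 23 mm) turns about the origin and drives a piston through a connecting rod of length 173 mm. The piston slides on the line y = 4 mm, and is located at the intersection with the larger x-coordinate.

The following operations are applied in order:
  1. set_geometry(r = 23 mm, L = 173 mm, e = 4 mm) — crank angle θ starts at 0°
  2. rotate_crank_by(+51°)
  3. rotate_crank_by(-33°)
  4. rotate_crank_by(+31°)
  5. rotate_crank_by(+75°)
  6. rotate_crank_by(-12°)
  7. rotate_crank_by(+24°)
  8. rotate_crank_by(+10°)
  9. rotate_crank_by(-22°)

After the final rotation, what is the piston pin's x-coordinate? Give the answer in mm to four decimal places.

159.4811

set_geometry: r = 23 mm, L = 173 mm, e = 4 mm; θ ← 0°
rotate_crank_by(+51°): θ ← 0° +51° = 51°
rotate_crank_by(-33°): θ ← 51° -33° = 18°
rotate_crank_by(+31°): θ ← 18° +31° = 49°
rotate_crank_by(+75°): θ ← 49° +75° = 124°
rotate_crank_by(-12°): θ ← 124° -12° = 112°
rotate_crank_by(+24°): θ ← 112° +24° = 136°
rotate_crank_by(+10°): θ ← 136° +10° = 146°
rotate_crank_by(-22°): θ ← 146° -22° = 124°
crank pin P = (r cos θ, r sin θ) = (-12.861437, 19.067864)
h = r sin θ − e = 19.067864 − 4 = 15.067864
x = r cos θ + √(L² − h²) = -12.861437 + √(29929.0 − 227.0405) = -12.861437 + 172.342564 = 159.481128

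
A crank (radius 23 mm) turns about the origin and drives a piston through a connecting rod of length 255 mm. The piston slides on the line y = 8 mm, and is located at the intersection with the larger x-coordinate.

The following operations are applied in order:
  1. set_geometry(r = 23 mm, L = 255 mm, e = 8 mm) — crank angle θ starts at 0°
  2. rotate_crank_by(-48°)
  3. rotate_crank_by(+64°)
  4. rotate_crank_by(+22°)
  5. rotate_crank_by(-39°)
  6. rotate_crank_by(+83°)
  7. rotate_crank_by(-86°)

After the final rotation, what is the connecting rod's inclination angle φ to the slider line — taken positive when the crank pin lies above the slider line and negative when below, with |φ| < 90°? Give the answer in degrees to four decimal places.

set_geometry: r = 23 mm, L = 255 mm, e = 8 mm; θ ← 0°
rotate_crank_by(-48°): θ ← 0° -48° = -48°
rotate_crank_by(+64°): θ ← -48° +64° = 16°
rotate_crank_by(+22°): θ ← 16° +22° = 38°
rotate_crank_by(-39°): θ ← 38° -39° = -1°
rotate_crank_by(+83°): θ ← -1° +83° = 82°
rotate_crank_by(-86°): θ ← 82° -86° = -4°
crank pin P = (r cos θ, r sin θ) = (22.943973, -1.604399)
h = r sin θ − e = -1.604399 − 8 = -9.604399
sin φ = h / L = -9.604399 / 255 = -0.03766431
φ = arcsin(-0.03766431) = -2.158517°

-2.1585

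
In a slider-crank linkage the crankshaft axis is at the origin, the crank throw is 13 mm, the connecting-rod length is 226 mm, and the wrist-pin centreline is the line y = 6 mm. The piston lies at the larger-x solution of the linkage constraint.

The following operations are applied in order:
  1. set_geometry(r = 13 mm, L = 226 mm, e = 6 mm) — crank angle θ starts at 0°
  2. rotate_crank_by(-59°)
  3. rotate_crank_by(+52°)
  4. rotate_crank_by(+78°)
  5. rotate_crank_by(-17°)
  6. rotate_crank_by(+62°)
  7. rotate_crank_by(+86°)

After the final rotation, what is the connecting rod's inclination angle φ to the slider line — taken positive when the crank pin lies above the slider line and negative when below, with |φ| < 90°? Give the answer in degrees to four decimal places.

set_geometry: r = 13 mm, L = 226 mm, e = 6 mm; θ ← 0°
rotate_crank_by(-59°): θ ← 0° -59° = -59°
rotate_crank_by(+52°): θ ← -59° +52° = -7°
rotate_crank_by(+78°): θ ← -7° +78° = 71°
rotate_crank_by(-17°): θ ← 71° -17° = 54°
rotate_crank_by(+62°): θ ← 54° +62° = 116°
rotate_crank_by(+86°): θ ← 116° +86° = 202°
crank pin P = (r cos θ, r sin θ) = (-12.053390, -4.869886)
h = r sin θ − e = -4.869886 − 6 = -10.869886
sin φ = h / L = -10.869886 / 226 = -0.04809684
φ = arcsin(-0.04809684) = -2.756809°

-2.7568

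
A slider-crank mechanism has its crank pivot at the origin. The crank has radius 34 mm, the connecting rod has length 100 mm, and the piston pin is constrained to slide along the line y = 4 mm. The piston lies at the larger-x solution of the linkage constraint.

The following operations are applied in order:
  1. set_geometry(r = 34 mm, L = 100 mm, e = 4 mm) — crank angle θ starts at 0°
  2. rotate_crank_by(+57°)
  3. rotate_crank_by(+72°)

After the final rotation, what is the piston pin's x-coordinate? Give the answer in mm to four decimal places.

set_geometry: r = 34 mm, L = 100 mm, e = 4 mm; θ ← 0°
rotate_crank_by(+57°): θ ← 0° +57° = 57°
rotate_crank_by(+72°): θ ← 57° +72° = 129°
crank pin P = (r cos θ, r sin θ) = (-21.396893, 26.422963)
h = r sin θ − e = 26.422963 − 4 = 22.422963
x = r cos θ + √(L² − h²) = -21.396893 + √(10000.0 − 502.7893) = -21.396893 + 97.453634 = 76.056741

76.0567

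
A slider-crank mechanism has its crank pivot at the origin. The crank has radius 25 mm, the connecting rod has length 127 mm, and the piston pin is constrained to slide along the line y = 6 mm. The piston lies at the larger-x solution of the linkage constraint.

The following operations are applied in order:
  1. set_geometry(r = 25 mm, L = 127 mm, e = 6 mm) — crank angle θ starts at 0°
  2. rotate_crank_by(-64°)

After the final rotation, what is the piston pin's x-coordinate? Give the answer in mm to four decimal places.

134.7271

set_geometry: r = 25 mm, L = 127 mm, e = 6 mm; θ ← 0°
rotate_crank_by(-64°): θ ← 0° -64° = -64°
crank pin P = (r cos θ, r sin θ) = (10.959279, -22.469851)
h = r sin θ − e = -22.469851 − 6 = -28.469851
x = r cos θ + √(L² − h²) = 10.959279 + √(16129.0 − 810.5324) = 10.959279 + 123.767797 = 134.727076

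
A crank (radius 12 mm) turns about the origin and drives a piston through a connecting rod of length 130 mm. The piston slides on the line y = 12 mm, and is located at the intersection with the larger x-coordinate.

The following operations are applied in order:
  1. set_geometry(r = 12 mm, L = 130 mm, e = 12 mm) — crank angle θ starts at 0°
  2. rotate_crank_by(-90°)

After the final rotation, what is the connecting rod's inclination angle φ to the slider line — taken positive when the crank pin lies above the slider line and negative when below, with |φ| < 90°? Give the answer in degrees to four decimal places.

set_geometry: r = 12 mm, L = 130 mm, e = 12 mm; θ ← 0°
rotate_crank_by(-90°): θ ← 0° -90° = -90°
crank pin P = (r cos θ, r sin θ) = (0.000000, -12.000000)
h = r sin θ − e = -12.000000 − 12 = -24.000000
sin φ = h / L = -24.000000 / 130 = -0.18461538
φ = arcsin(-0.18461538) = -10.638709°

-10.6387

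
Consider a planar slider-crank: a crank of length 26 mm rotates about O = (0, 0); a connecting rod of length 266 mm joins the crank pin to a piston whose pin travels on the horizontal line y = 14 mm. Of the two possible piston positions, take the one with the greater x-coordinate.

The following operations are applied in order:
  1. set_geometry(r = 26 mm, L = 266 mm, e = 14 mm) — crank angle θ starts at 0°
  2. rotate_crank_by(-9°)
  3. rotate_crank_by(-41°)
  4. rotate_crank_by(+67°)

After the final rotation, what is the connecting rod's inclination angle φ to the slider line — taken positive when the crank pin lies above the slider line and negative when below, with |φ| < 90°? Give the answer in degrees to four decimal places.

set_geometry: r = 26 mm, L = 266 mm, e = 14 mm; θ ← 0°
rotate_crank_by(-9°): θ ← 0° -9° = -9°
rotate_crank_by(-41°): θ ← -9° -41° = -50°
rotate_crank_by(+67°): θ ← -50° +67° = 17°
crank pin P = (r cos θ, r sin θ) = (24.863924, 7.601664)
h = r sin θ − e = 7.601664 − 14 = -6.398336
sin φ = h / L = -6.398336 / 266 = -0.02405389
φ = arcsin(-0.02405389) = -1.378320°

-1.3783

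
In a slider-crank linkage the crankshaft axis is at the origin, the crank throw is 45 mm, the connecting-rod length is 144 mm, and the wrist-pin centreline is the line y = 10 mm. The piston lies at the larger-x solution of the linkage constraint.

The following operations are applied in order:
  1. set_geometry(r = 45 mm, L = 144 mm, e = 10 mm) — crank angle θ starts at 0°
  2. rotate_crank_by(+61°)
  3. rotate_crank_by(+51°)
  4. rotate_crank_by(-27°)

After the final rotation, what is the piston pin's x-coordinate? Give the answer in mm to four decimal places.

143.6466

set_geometry: r = 45 mm, L = 144 mm, e = 10 mm; θ ← 0°
rotate_crank_by(+61°): θ ← 0° +61° = 61°
rotate_crank_by(+51°): θ ← 61° +51° = 112°
rotate_crank_by(-27°): θ ← 112° -27° = 85°
crank pin P = (r cos θ, r sin θ) = (3.922008, 44.828761)
h = r sin θ − e = 44.828761 − 10 = 34.828761
x = r cos θ + √(L² − h²) = 3.922008 + √(20736.0 − 1213.0426) = 3.922008 + 139.724577 = 143.646585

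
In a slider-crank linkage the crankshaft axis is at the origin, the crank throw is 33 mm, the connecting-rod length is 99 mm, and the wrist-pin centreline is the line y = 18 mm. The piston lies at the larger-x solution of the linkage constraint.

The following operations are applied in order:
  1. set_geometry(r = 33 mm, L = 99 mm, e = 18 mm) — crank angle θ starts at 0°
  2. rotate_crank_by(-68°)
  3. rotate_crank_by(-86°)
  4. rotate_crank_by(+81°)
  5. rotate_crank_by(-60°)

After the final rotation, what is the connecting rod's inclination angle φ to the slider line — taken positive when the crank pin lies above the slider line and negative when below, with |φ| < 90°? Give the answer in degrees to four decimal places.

-25.1888

set_geometry: r = 33 mm, L = 99 mm, e = 18 mm; θ ← 0°
rotate_crank_by(-68°): θ ← 0° -68° = -68°
rotate_crank_by(-86°): θ ← -68° -86° = -154°
rotate_crank_by(+81°): θ ← -154° +81° = -73°
rotate_crank_by(-60°): θ ← -73° -60° = -133°
crank pin P = (r cos θ, r sin θ) = (-22.505946, -24.134672)
h = r sin θ − e = -24.134672 − 18 = -42.134672
sin φ = h / L = -42.134672 / 99 = -0.42560275
φ = arcsin(-0.42560275) = -25.188821°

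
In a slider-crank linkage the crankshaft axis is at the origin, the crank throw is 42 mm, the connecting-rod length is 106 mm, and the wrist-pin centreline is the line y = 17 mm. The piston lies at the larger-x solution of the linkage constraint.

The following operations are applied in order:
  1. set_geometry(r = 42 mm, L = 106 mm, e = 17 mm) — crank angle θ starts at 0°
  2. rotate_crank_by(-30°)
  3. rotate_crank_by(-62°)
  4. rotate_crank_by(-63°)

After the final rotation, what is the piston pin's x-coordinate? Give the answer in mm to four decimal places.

set_geometry: r = 42 mm, L = 106 mm, e = 17 mm; θ ← 0°
rotate_crank_by(-30°): θ ← 0° -30° = -30°
rotate_crank_by(-62°): θ ← -30° -62° = -92°
rotate_crank_by(-63°): θ ← -92° -63° = -155°
crank pin P = (r cos θ, r sin θ) = (-38.064927, -17.749967)
h = r sin θ − e = -17.749967 − 17 = -34.749967
x = r cos θ + √(L² − h²) = -38.064927 + √(11236.0 − 1207.5602) = -38.064927 + 100.142098 = 62.077171

62.0772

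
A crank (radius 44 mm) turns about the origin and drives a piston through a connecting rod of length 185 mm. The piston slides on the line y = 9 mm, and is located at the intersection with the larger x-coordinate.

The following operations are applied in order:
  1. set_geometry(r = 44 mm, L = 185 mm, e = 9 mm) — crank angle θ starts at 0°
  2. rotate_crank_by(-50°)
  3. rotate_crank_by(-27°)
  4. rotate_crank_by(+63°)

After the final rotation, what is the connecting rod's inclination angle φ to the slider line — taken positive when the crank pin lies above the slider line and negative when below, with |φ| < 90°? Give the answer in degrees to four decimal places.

-6.0955

set_geometry: r = 44 mm, L = 185 mm, e = 9 mm; θ ← 0°
rotate_crank_by(-50°): θ ← 0° -50° = -50°
rotate_crank_by(-27°): θ ← -50° -27° = -77°
rotate_crank_by(+63°): θ ← -77° +63° = -14°
crank pin P = (r cos θ, r sin θ) = (42.693012, -10.644563)
h = r sin θ − e = -10.644563 − 9 = -19.644563
sin φ = h / L = -19.644563 / 185 = -0.10618683
φ = arcsin(-0.10618683) = -6.095549°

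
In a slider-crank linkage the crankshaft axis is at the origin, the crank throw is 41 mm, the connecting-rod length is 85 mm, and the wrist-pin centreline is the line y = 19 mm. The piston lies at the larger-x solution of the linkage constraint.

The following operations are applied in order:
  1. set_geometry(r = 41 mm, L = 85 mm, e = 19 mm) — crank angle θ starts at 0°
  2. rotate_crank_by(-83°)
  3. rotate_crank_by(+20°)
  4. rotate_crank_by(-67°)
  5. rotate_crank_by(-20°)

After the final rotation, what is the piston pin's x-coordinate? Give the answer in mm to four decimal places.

39.7575

set_geometry: r = 41 mm, L = 85 mm, e = 19 mm; θ ← 0°
rotate_crank_by(-83°): θ ← 0° -83° = -83°
rotate_crank_by(+20°): θ ← -83° +20° = -63°
rotate_crank_by(-67°): θ ← -63° -67° = -130°
rotate_crank_by(-20°): θ ← -130° -20° = -150°
crank pin P = (r cos θ, r sin θ) = (-35.507042, -20.500000)
h = r sin θ − e = -20.500000 − 19 = -39.500000
x = r cos θ + √(L² − h²) = -35.507042 + √(7225.0 − 1560.2500) = -35.507042 + 75.264533 = 39.757492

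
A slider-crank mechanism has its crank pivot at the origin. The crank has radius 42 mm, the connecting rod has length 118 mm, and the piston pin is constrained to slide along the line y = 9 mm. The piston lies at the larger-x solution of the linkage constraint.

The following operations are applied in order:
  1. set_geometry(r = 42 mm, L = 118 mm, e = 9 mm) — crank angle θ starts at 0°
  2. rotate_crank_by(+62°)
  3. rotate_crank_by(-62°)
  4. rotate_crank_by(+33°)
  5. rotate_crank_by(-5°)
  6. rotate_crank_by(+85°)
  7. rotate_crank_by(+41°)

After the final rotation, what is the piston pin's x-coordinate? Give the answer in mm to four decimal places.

79.8747

set_geometry: r = 42 mm, L = 118 mm, e = 9 mm; θ ← 0°
rotate_crank_by(+62°): θ ← 0° +62° = 62°
rotate_crank_by(-62°): θ ← 62° -62° = 0°
rotate_crank_by(+33°): θ ← 0° +33° = 33°
rotate_crank_by(-5°): θ ← 33° -5° = 28°
rotate_crank_by(+85°): θ ← 28° +85° = 113°
rotate_crank_by(+41°): θ ← 113° +41° = 154°
crank pin P = (r cos θ, r sin θ) = (-37.749350, 18.411588)
h = r sin θ − e = 18.411588 − 9 = 9.411588
x = r cos θ + √(L² − h²) = -37.749350 + √(13924.0 − 88.5780) = -37.749350 + 117.624071 = 79.874721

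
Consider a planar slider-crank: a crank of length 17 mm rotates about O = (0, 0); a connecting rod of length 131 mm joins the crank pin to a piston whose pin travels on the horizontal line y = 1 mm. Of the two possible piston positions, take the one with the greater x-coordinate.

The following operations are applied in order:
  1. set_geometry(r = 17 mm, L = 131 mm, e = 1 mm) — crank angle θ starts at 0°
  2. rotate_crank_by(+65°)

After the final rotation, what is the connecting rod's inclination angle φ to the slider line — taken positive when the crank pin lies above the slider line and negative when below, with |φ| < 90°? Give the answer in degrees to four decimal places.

set_geometry: r = 17 mm, L = 131 mm, e = 1 mm; θ ← 0°
rotate_crank_by(+65°): θ ← 0° +65° = 65°
crank pin P = (r cos θ, r sin θ) = (7.184510, 15.407232)
h = r sin θ − e = 15.407232 − 1 = 14.407232
sin φ = h / L = 14.407232 / 131 = 0.10997887
φ = arcsin(0.10997887) = 6.314098°

6.3141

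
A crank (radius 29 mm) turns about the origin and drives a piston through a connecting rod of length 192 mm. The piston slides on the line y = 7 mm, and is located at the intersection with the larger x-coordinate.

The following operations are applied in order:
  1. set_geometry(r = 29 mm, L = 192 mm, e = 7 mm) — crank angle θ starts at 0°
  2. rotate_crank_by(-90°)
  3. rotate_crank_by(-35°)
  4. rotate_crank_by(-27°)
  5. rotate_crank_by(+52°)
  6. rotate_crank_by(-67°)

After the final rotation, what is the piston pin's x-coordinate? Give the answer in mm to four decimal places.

set_geometry: r = 29 mm, L = 192 mm, e = 7 mm; θ ← 0°
rotate_crank_by(-90°): θ ← 0° -90° = -90°
rotate_crank_by(-35°): θ ← -90° -35° = -125°
rotate_crank_by(-27°): θ ← -125° -27° = -152°
rotate_crank_by(+52°): θ ← -152° +52° = -100°
rotate_crank_by(-67°): θ ← -100° -67° = -167°
crank pin P = (r cos θ, r sin θ) = (-28.256732, -6.523581)
h = r sin θ − e = -6.523581 − 7 = -13.523581
x = r cos θ + √(L² − h²) = -28.256732 + √(36864.0 − 182.8872) = -28.256732 + 191.523139 = 163.266407

163.2664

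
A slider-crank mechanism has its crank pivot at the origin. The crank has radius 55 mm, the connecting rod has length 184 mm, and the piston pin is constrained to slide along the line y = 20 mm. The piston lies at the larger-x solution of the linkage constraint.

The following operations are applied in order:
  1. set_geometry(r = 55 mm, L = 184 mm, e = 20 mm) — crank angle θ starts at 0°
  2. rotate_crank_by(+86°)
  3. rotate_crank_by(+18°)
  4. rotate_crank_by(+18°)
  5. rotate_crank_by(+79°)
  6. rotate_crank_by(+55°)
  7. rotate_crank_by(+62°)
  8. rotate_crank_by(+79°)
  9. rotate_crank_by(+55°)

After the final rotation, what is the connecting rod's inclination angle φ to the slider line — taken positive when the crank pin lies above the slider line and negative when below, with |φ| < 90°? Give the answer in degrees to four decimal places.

set_geometry: r = 55 mm, L = 184 mm, e = 20 mm; θ ← 0°
rotate_crank_by(+86°): θ ← 0° +86° = 86°
rotate_crank_by(+18°): θ ← 86° +18° = 104°
rotate_crank_by(+18°): θ ← 104° +18° = 122°
rotate_crank_by(+79°): θ ← 122° +79° = 201°
rotate_crank_by(+55°): θ ← 201° +55° = 256°
rotate_crank_by(+62°): θ ← 256° +62° = 318°
rotate_crank_by(+79°): θ ← 318° +79° = 397°
rotate_crank_by(+55°): θ ← 397° +55° = 452°
crank pin P = (r cos θ, r sin θ) = (-1.919472, 54.966495)
h = r sin θ − e = 54.966495 − 20 = 34.966495
sin φ = h / L = 34.966495 / 184 = 0.19003530
φ = arcsin(0.19003530) = 10.954844°

10.9548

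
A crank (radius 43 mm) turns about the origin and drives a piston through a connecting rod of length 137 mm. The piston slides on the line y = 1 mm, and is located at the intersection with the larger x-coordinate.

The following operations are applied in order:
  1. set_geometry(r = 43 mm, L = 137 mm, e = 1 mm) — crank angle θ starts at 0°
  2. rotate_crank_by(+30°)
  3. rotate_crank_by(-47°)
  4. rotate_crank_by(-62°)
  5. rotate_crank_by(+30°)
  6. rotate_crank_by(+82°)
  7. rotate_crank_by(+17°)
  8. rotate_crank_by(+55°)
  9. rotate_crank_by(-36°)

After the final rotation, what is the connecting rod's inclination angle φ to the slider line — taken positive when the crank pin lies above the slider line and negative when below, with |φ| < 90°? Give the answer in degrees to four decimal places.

set_geometry: r = 43 mm, L = 137 mm, e = 1 mm; θ ← 0°
rotate_crank_by(+30°): θ ← 0° +30° = 30°
rotate_crank_by(-47°): θ ← 30° -47° = -17°
rotate_crank_by(-62°): θ ← -17° -62° = -79°
rotate_crank_by(+30°): θ ← -79° +30° = -49°
rotate_crank_by(+82°): θ ← -49° +82° = 33°
rotate_crank_by(+17°): θ ← 33° +17° = 50°
rotate_crank_by(+55°): θ ← 50° +55° = 105°
rotate_crank_by(-36°): θ ← 105° -36° = 69°
crank pin P = (r cos θ, r sin θ) = (15.409822, 40.143958)
h = r sin θ − e = 40.143958 − 1 = 39.143958
sin φ = h / L = 39.143958 / 137 = 0.28572232
φ = arcsin(0.28572232) = 16.602030°

16.6020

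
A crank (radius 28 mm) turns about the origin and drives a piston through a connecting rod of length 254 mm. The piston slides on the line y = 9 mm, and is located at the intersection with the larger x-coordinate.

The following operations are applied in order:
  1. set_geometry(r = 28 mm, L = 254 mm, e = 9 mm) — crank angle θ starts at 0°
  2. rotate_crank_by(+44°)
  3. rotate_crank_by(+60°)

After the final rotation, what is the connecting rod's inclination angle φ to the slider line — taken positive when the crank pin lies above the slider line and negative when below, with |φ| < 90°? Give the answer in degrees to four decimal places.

set_geometry: r = 28 mm, L = 254 mm, e = 9 mm; θ ← 0°
rotate_crank_by(+44°): θ ← 0° +44° = 44°
rotate_crank_by(+60°): θ ← 44° +60° = 104°
crank pin P = (r cos θ, r sin θ) = (-6.773813, 27.168280)
h = r sin θ − e = 27.168280 − 9 = 18.168280
sin φ = h / L = 18.168280 / 254 = 0.07152866
φ = arcsin(0.07152866) = 4.101793°

4.1018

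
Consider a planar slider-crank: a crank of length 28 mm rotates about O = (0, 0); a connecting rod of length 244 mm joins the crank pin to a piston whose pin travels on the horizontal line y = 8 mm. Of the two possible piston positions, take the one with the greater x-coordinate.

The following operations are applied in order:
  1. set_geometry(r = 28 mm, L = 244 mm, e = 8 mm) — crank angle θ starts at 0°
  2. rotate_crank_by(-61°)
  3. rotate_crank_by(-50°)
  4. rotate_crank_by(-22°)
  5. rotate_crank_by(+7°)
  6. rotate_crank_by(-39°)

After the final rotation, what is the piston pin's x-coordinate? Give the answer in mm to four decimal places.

216.4772

set_geometry: r = 28 mm, L = 244 mm, e = 8 mm; θ ← 0°
rotate_crank_by(-61°): θ ← 0° -61° = -61°
rotate_crank_by(-50°): θ ← -61° -50° = -111°
rotate_crank_by(-22°): θ ← -111° -22° = -133°
rotate_crank_by(+7°): θ ← -133° +7° = -126°
rotate_crank_by(-39°): θ ← -126° -39° = -165°
crank pin P = (r cos θ, r sin θ) = (-27.045923, -7.246933)
h = r sin θ − e = -7.246933 − 8 = -15.246933
x = r cos θ + √(L² − h²) = -27.045923 + √(59536.0 − 232.4690) = -27.045923 + 243.523163 = 216.477240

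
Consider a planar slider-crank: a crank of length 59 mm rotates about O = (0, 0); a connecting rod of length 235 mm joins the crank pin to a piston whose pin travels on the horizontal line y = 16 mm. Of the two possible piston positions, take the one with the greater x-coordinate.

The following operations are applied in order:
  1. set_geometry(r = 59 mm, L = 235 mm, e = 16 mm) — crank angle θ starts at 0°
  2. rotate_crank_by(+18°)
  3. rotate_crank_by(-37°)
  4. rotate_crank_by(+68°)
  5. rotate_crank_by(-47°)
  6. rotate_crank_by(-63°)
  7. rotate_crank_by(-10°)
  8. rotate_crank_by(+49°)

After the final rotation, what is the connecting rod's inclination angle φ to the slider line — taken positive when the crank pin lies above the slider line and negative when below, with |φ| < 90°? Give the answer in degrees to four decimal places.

-9.3309

set_geometry: r = 59 mm, L = 235 mm, e = 16 mm; θ ← 0°
rotate_crank_by(+18°): θ ← 0° +18° = 18°
rotate_crank_by(-37°): θ ← 18° -37° = -19°
rotate_crank_by(+68°): θ ← -19° +68° = 49°
rotate_crank_by(-47°): θ ← 49° -47° = 2°
rotate_crank_by(-63°): θ ← 2° -63° = -61°
rotate_crank_by(-10°): θ ← -61° -10° = -71°
rotate_crank_by(+49°): θ ← -71° +49° = -22°
crank pin P = (r cos θ, r sin θ) = (54.703847, -22.101789)
h = r sin θ − e = -22.101789 − 16 = -38.101789
sin φ = h / L = -38.101789 / 235 = -0.16213527
φ = arcsin(-0.16213527) = -9.330857°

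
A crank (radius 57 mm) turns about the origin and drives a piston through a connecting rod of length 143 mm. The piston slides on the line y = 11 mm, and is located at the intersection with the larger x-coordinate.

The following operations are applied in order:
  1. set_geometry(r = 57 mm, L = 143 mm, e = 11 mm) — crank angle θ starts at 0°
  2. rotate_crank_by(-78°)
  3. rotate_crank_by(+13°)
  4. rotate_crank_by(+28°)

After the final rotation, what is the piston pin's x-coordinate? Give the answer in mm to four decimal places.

181.1563

set_geometry: r = 57 mm, L = 143 mm, e = 11 mm; θ ← 0°
rotate_crank_by(-78°): θ ← 0° -78° = -78°
rotate_crank_by(+13°): θ ← -78° +13° = -65°
rotate_crank_by(+28°): θ ← -65° +28° = -37°
crank pin P = (r cos θ, r sin θ) = (45.522224, -34.303456)
h = r sin θ − e = -34.303456 − 11 = -45.303456
x = r cos θ + √(L² − h²) = 45.522224 + √(20449.0 − 2052.4032) = 45.522224 + 135.634055 = 181.156279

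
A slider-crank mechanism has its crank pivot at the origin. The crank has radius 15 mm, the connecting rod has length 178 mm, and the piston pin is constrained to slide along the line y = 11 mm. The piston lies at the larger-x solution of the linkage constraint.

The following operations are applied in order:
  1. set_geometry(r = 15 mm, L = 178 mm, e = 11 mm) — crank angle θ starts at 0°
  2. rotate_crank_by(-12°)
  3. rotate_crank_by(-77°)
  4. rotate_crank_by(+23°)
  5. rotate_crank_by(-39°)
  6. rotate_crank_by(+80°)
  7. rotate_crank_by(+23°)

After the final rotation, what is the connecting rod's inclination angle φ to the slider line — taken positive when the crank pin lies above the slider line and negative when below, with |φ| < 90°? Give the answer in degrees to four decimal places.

-3.7119

set_geometry: r = 15 mm, L = 178 mm, e = 11 mm; θ ← 0°
rotate_crank_by(-12°): θ ← 0° -12° = -12°
rotate_crank_by(-77°): θ ← -12° -77° = -89°
rotate_crank_by(+23°): θ ← -89° +23° = -66°
rotate_crank_by(-39°): θ ← -66° -39° = -105°
rotate_crank_by(+80°): θ ← -105° +80° = -25°
rotate_crank_by(+23°): θ ← -25° +23° = -2°
crank pin P = (r cos θ, r sin θ) = (14.990862, -0.523492)
h = r sin θ − e = -0.523492 − 11 = -11.523492
sin φ = h / L = -11.523492 / 178 = -0.06473872
φ = arcsin(-0.06473872) = -3.711851°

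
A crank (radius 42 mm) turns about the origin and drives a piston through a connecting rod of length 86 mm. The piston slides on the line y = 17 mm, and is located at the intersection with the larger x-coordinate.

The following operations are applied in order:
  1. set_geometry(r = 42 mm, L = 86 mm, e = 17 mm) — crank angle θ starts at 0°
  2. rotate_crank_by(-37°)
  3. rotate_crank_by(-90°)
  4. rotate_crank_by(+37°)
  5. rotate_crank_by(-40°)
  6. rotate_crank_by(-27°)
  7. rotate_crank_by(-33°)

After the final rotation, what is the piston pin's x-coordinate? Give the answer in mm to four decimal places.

set_geometry: r = 42 mm, L = 86 mm, e = 17 mm; θ ← 0°
rotate_crank_by(-37°): θ ← 0° -37° = -37°
rotate_crank_by(-90°): θ ← -37° -90° = -127°
rotate_crank_by(+37°): θ ← -127° +37° = -90°
rotate_crank_by(-40°): θ ← -90° -40° = -130°
rotate_crank_by(-27°): θ ← -130° -27° = -157°
rotate_crank_by(-33°): θ ← -157° -33° = -190°
crank pin P = (r cos θ, r sin θ) = (-41.361926, 7.293223)
h = r sin θ − e = 7.293223 − 17 = -9.706777
x = r cos θ + √(L² − h²) = -41.361926 + √(7396.0 − 94.2215) = -41.361926 + 85.450445 = 44.088519

44.0885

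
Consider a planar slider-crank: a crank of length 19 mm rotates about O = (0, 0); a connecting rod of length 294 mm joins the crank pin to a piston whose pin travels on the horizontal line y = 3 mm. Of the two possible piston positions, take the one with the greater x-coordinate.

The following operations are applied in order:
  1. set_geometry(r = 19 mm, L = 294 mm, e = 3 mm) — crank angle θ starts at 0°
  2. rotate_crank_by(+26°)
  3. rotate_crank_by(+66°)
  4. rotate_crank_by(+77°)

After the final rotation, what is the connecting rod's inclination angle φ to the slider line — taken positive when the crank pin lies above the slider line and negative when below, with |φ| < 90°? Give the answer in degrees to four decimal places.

0.1219

set_geometry: r = 19 mm, L = 294 mm, e = 3 mm; θ ← 0°
rotate_crank_by(+26°): θ ← 0° +26° = 26°
rotate_crank_by(+66°): θ ← 26° +66° = 92°
rotate_crank_by(+77°): θ ← 92° +77° = 169°
crank pin P = (r cos θ, r sin θ) = (-18.650916, 3.625371)
h = r sin θ − e = 3.625371 − 3 = 0.625371
sin φ = h / L = 0.625371 / 294 = 0.00212711
φ = arcsin(0.00212711) = 0.121875°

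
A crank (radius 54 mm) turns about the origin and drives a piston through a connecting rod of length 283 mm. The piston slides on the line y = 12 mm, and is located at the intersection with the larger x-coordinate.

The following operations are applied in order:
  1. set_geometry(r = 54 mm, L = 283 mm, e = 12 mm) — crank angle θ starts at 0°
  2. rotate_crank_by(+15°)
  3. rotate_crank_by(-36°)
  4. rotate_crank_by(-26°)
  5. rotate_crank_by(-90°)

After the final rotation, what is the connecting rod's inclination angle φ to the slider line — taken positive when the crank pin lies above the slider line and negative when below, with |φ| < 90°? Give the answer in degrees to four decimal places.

-9.9353

set_geometry: r = 54 mm, L = 283 mm, e = 12 mm; θ ← 0°
rotate_crank_by(+15°): θ ← 0° +15° = 15°
rotate_crank_by(-36°): θ ← 15° -36° = -21°
rotate_crank_by(-26°): θ ← -21° -26° = -47°
rotate_crank_by(-90°): θ ← -47° -90° = -137°
crank pin P = (r cos θ, r sin θ) = (-39.493100, -36.827911)
h = r sin θ − e = -36.827911 − 12 = -48.827911
sin φ = h / L = -48.827911 / 283 = -0.17253679
φ = arcsin(-0.17253679) = -9.935346°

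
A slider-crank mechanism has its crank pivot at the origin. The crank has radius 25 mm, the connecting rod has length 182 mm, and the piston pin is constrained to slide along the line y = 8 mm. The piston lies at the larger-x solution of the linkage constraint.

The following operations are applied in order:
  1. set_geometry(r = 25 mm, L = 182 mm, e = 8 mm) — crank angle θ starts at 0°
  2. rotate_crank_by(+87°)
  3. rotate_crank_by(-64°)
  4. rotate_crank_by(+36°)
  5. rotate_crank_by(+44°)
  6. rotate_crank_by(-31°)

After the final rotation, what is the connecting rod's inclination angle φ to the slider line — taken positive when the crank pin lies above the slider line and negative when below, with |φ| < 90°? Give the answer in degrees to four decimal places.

set_geometry: r = 25 mm, L = 182 mm, e = 8 mm; θ ← 0°
rotate_crank_by(+87°): θ ← 0° +87° = 87°
rotate_crank_by(-64°): θ ← 87° -64° = 23°
rotate_crank_by(+36°): θ ← 23° +36° = 59°
rotate_crank_by(+44°): θ ← 59° +44° = 103°
rotate_crank_by(-31°): θ ← 103° -31° = 72°
crank pin P = (r cos θ, r sin θ) = (7.725425, 23.776413)
h = r sin θ − e = 23.776413 − 8 = 15.776413
sin φ = h / L = 15.776413 / 182 = 0.08668359
φ = arcsin(0.08668359) = 4.972845°

4.9728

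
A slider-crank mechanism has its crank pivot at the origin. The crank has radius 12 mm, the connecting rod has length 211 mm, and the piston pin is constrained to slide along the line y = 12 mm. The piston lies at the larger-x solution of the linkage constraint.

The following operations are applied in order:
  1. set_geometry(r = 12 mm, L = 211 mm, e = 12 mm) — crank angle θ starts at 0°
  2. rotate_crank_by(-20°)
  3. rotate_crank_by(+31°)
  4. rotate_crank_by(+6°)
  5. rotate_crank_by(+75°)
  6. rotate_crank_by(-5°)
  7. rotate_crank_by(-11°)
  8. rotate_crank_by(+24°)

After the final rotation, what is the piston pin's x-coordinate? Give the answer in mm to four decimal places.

208.9161

set_geometry: r = 12 mm, L = 211 mm, e = 12 mm; θ ← 0°
rotate_crank_by(-20°): θ ← 0° -20° = -20°
rotate_crank_by(+31°): θ ← -20° +31° = 11°
rotate_crank_by(+6°): θ ← 11° +6° = 17°
rotate_crank_by(+75°): θ ← 17° +75° = 92°
rotate_crank_by(-5°): θ ← 92° -5° = 87°
rotate_crank_by(-11°): θ ← 87° -11° = 76°
rotate_crank_by(+24°): θ ← 76° +24° = 100°
crank pin P = (r cos θ, r sin θ) = (-2.083778, 11.817693)
h = r sin θ − e = 11.817693 − 12 = -0.182307
x = r cos θ + √(L² − h²) = -2.083778 + √(44521.0 − 0.0332) = -2.083778 + 210.999921 = 208.916143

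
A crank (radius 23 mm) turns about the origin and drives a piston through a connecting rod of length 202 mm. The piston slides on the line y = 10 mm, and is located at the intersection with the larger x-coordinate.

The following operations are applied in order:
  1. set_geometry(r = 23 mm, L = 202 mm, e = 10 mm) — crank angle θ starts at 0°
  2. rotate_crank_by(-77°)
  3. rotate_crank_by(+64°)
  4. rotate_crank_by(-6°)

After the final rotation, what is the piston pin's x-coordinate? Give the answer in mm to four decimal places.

222.9885

set_geometry: r = 23 mm, L = 202 mm, e = 10 mm; θ ← 0°
rotate_crank_by(-77°): θ ← 0° -77° = -77°
rotate_crank_by(+64°): θ ← -77° +64° = -13°
rotate_crank_by(-6°): θ ← -13° -6° = -19°
crank pin P = (r cos θ, r sin θ) = (21.746927, -7.488068)
h = r sin θ − e = -7.488068 − 10 = -17.488068
x = r cos θ + √(L² − h²) = 21.746927 + √(40804.0 − 305.8325) = 21.746927 + 201.241565 = 222.988492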